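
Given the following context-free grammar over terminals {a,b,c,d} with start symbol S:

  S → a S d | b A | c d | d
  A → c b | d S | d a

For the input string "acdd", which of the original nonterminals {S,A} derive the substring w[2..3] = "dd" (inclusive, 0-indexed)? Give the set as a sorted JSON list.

CNF form of G:
  S -> T0 T2 | T1 A | T3 X4 | d
  A -> T0 T1 | T2 S | T2 T3
  T0 -> c
  T1 -> b
  T2 -> d
  T3 -> a
  X4 -> S T2

CYK table (by increasing span), restricted to cells inside w[2..3]:
  cell(2,2) d: {S,T2}  orig:{S}
  cell(3,3) d: {S,T2}  orig:{S}
  cell(2,3) dd: {A,X4}  orig:{A}

Original NTs in T[2,3] deriving "dd": ["A"]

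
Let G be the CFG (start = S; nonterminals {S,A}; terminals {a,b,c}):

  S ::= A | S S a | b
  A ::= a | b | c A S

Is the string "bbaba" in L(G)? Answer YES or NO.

Convert to CNF:
  S -> S X3 | T0 X4 | a | b
  A -> T0 X2 | a | b
  T0 -> c
  T1 -> a
  X2 -> A S
  X3 -> S T1
  X4 -> A S

CYK table (by increasing span):
  cell(0,0) b: {A,S}
  cell(1,1) b: {A,S}
  cell(2,2) a: {A,S,T1}  orig:{A,S}
  cell(3,3) b: {A,S}
  cell(4,4) a: {A,S,T1}  orig:{A,S}
  cell(0,1) bb: {X2,X4}  orig:{}
  cell(1,2) ba: {X2,X3,X4}  orig:{}
  cell(2,3) ab: {X2,X4}  orig:{}
  cell(3,4) ba: {X2,X3,X4}  orig:{}
  cell(0,2) bba: {S}
  cell(1,3) bab: ∅
  cell(2,4) aba: {S}
  cell(0,3) bbab: ∅
  cell(1,4) baba: {X2,X4}  orig:{}
  cell(0,4) bbaba: {S}

S ∈ T[0,4] ⇒ YES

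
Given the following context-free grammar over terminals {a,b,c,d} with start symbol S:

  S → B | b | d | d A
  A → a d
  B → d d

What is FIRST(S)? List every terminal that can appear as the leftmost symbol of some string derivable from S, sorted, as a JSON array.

FIRST sets, iterate to fixpoint:
pass 1:
  A via A→a d: +{a}
  B via B→d d: +{d}
  S via S→B: +{d}
  S via S→b: +{b}
  FIRST(S)={b,d}  FIRST(A)={a}  FIRST(B)={d}
pass 2: (stable)
  FIRST(S)={b,d}  FIRST(A)={a}  FIRST(B)={d}

FIRST(S) = ["b", "d"]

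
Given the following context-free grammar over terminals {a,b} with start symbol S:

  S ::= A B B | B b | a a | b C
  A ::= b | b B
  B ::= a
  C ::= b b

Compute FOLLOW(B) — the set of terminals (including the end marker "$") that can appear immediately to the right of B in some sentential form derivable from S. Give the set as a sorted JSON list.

FIRST iteration:
round 1:
  A via A→b: +{b}
  B via B→a: +{a}
  C via C→b b: +{b}
  S via S→A B B: +{b}
  S via S→B b: +{a}
  FIRST(S)={a,b}  FIRST(A)={b}  FIRST(B)={a}  FIRST(C)={b}
round 2: (stable)
  FIRST(S)={a,b}  FIRST(A)={b}  FIRST(B)={a}  FIRST(C)={b}

FOLLOW sets:
FOLLOW(S) := {$}
iter 1:
  S→A B B: FOLLOW(A) ⊇ FIRST(B) = {a}; new: +{a}
  S→A B B: FOLLOW(B) ⊇ FIRST(B) = {a}; new: +{a}
  S→A B B: FOLLOW(B) ⊇ FOLLOW(S) ⊇ {$}; new: +{$}
  S→B b: FOLLOW(B) ⊇ FIRST(b) = {b}; new: +{b}
  S→b C: FOLLOW(C) ⊇ FOLLOW(S) ⊇ {$}; new: +{$}
  S: {$}  A: {a}  B: {$,a,b}  C: {$}
iter 2: (no change)
  S: {$}  A: {a}  B: {$,a,b}  C: {$}

FOLLOW(B) = ["$", "a", "b"]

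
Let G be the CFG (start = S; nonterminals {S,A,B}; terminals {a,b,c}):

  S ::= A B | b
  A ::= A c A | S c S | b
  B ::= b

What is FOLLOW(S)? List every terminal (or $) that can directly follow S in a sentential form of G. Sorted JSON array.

FIRST iteration:
pass 1:
  A via A→b: +{b}
  B via B→b: +{b}
  S via S→A B: +{b}
  FIRST(S)={b}  FIRST(A)={b}  FIRST(B)={b}
pass 2: — fixpoint
  FIRST(S)={b}  FIRST(A)={b}  FIRST(B)={b}

Compute FOLLOW by fixpoint:
seed FOLLOW(S) with $
pass 1:
  A→A c A: FOLLOW(A) ⊇ FIRST(c) = {c}; new: +{c}
  A→S c S: FOLLOW(S) ⊇ FIRST(c) = {c}; new: +{c}
  S→A B: FOLLOW(A) ⊇ FIRST(B) = {b}; new: +{b}
  S→A B: FOLLOW(B) ⊇ FOLLOW(S) ⊇ {$,c}; new: +{$,c}
  S: {$,c}  A: {b,c}  B: {$,c}
pass 2:
  A→S c S: FOLLOW(S) ⊇ FOLLOW(A) ⊇ {b,c}; new: +{b}
  S→A B: FOLLOW(B) ⊇ FOLLOW(S) ⊇ {$,b,c}; new: +{b}
  S: {$,b,c}  A: {b,c}  B: {$,b,c}
pass 3: — fixpoint
  S: {$,b,c}  A: {b,c}  B: {$,b,c}

FOLLOW(S) = ["$", "b", "c"]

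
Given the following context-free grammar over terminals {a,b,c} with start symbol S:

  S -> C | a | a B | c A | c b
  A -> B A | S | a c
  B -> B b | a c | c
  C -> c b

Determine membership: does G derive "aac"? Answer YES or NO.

CNF form of G:
  S -> T0 B | T1 A | T1 T2 | a
  A -> B A | T0 B | T0 T1 | T1 A | T1 T2 | a
  B -> B T2 | T0 T1 | c
  C -> T1 T2
  T0 -> a
  T1 -> c
  T2 -> b

CYK table (by increasing span):
  [0..0]={A,S,T0}  "a"  orig:{A,S}
  [1..1]={A,S,T0}  "a"  orig:{A,S}
  [2..2]={B,T1}  "c"  orig:{B}
  [0..1]=∅  "aa"
  [1..2]={A,B,S}  "ac"
  [0..2]={A,S}  "aac"

S ∈ T[0,2] ⇒ YES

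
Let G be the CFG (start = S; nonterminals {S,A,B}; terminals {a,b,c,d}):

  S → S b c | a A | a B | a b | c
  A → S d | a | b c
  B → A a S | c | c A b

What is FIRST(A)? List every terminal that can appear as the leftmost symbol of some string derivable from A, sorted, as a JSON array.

FIRST iteration:
round 1:
  A via A→a: +{a}
  A via A→b c: +{b}
  B via B→A a S: +{a,b}
  B via B→c: +{c}
  S via S→a A: +{a}
  S via S→c: +{c}
  S: {a,c}  A: {a,b}  B: {a,b,c}
round 2:
  A via A→S d: +{c}
  S: {a,c}  A: {a,b,c}  B: {a,b,c}
round 3: (no change)
  S: {a,c}  A: {a,b,c}  B: {a,b,c}

FIRST(A) = ["a", "b", "c"]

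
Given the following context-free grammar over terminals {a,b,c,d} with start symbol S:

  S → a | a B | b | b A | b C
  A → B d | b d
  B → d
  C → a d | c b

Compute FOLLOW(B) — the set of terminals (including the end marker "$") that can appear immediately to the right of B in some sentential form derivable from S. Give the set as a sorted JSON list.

Compute FIRST by fixpoint:
iter 1:
  A via A→b d: +{b}
  B via B→d: +{d}
  C via C→a d: +{a}
  C via C→c b: +{c}
  S via S→a: +{a}
  S via S→b: +{b}
  FIRST[S]={a,b}  FIRST[A]={b}  FIRST[B]={d}  FIRST[C]={a,c}
iter 2:
  A via A→B d: +{d}
  FIRST[S]={a,b}  FIRST[A]={b,d}  FIRST[B]={d}  FIRST[C]={a,c}
iter 3: — fixpoint
  FIRST[S]={a,b}  FIRST[A]={b,d}  FIRST[B]={d}  FIRST[C]={a,c}

FOLLOW sets:
seed FOLLOW(S) with $
round 1:
  A→B d: FOLLOW(B) ⊇ FIRST(d) = {d}; new: +{d}
  S→a B: FOLLOW(B) ⊇ FOLLOW(S) ⊇ {$}; new: +{$}
  S→b A: FOLLOW(A) ⊇ FOLLOW(S) ⊇ {$}; new: +{$}
  S→b C: FOLLOW(C) ⊇ FOLLOW(S) ⊇ {$}; new: +{$}
  FOLLOW[S]={$}  FOLLOW[A]={$}  FOLLOW[B]={$,d}  FOLLOW[C]={$}
round 2: — fixpoint
  FOLLOW[S]={$}  FOLLOW[A]={$}  FOLLOW[B]={$,d}  FOLLOW[C]={$}

FOLLOW(B) = ["$", "d"]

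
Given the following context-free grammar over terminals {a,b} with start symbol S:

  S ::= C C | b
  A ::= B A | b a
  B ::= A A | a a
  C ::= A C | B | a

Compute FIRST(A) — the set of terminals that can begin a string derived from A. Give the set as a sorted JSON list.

Compute FIRST by fixpoint:
round 1:
  A via A→b a: +{b}
  B via B→A A: +{b}
  B via B→a a: +{a}
  C via C→A C: +{b}
  C via C→B: +{a}
  S via S→C C: +{a,b}
  S: {a,b}  A: {b}  B: {a,b}  C: {a,b}
round 2:
  A via A→B A: +{a}
  S: {a,b}  A: {a,b}  B: {a,b}  C: {a,b}
round 3: (no change)
  S: {a,b}  A: {a,b}  B: {a,b}  C: {a,b}

FIRST(A) = ["a", "b"]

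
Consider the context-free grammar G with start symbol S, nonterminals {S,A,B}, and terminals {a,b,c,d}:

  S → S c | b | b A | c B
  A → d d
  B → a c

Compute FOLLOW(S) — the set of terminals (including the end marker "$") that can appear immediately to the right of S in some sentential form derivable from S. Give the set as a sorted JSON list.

Compute FIRST by fixpoint:
iter 1:
  A via A→d d: +{d}
  B via B→a c: +{a}
  S via S→b: +{b}
  S via S→c B: +{c}
  FIRST[S]={b,c}  FIRST[A]={d}  FIRST[B]={a}
iter 2: — fixpoint
  FIRST[S]={b,c}  FIRST[A]={d}  FIRST[B]={a}

FOLLOW sets:
initialize: $ ∈ FOLLOW(S)
round 1:
  S→S c: FOLLOW(S) ⊇ FIRST(c) = {c}; new: +{c}
  S→b A: FOLLOW(A) ⊇ FOLLOW(S) ⊇ {$,c}; new: +{$,c}
  S→c B: FOLLOW(B) ⊇ FOLLOW(S) ⊇ {$,c}; new: +{$,c}
  FOLLOW(S)={$,c}  FOLLOW(A)={$,c}  FOLLOW(B)={$,c}
round 2: (stable)
  FOLLOW(S)={$,c}  FOLLOW(A)={$,c}  FOLLOW(B)={$,c}

FOLLOW(S) = ["$", "c"]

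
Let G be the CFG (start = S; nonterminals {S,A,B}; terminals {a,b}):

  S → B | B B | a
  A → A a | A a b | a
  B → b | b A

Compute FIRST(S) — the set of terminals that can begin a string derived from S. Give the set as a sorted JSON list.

FIRST iteration:
pass 1:
  A via A→a: +{a}
  B via B→b: +{b}
  S via S→B: +{b}
  S via S→a: +{a}
  FIRST(S)={a,b}  FIRST(A)={a}  FIRST(B)={b}
pass 2: (no change)
  FIRST(S)={a,b}  FIRST(A)={a}  FIRST(B)={b}

FIRST(S) = ["a", "b"]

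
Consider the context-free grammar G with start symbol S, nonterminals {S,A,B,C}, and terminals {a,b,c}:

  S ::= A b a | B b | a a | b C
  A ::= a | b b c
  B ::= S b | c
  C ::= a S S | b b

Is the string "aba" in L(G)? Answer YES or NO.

Convert to CNF:
  S -> A X5 | B T0 | T0 C | T2 T2
  A -> T0 X3 | a
  B -> S T0 | c
  C -> T0 T0 | T2 X4
  T0 -> b
  T1 -> c
  T2 -> a
  X3 -> T0 T1
  X4 -> S S
  X5 -> T0 T2

CYK fill:
  T[0,0] 'a' = {A,T2}  orig:{A}
  T[1,1] 'b' = {T0}  orig:{}
  T[2,2] 'a' = {A,T2}  orig:{A}
  T[0,1] 'ab' = ∅
  T[1,2] 'ba' = {X5}  orig:{}
  T[0,2] 'aba' = {S}

S ∈ T[0,2] ⇒ YES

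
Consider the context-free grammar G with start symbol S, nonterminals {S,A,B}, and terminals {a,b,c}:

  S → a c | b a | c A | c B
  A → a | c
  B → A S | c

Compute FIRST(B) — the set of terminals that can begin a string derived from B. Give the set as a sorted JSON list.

FIRST sets, iterate to fixpoint:
[1]
  A via A→a: +{a}
  A via A→c: +{c}
  B via B→A S: +{a,c}
  S via S→a c: +{a}
  S via S→b a: +{b}
  S via S→c A: +{c}
  S: {a,b,c}  A: {a,c}  B: {a,c}
[2] done
  S: {a,b,c}  A: {a,c}  B: {a,c}

FIRST(B) = ["a", "c"]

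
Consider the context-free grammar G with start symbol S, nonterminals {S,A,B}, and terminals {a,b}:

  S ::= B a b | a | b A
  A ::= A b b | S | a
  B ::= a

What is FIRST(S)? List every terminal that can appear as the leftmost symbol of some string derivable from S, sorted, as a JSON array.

FIRST sets, iterate to fixpoint:
iter 1:
  A via A→a: +{a}
  B via B→a: +{a}
  S via S→B a b: +{a}
  S via S→b A: +{b}
  S: {a,b}  A: {a}  B: {a}
iter 2:
  A via A→S: +{b}
  S: {a,b}  A: {a,b}  B: {a}
iter 3: (stable)
  S: {a,b}  A: {a,b}  B: {a}

FIRST(S) = ["a", "b"]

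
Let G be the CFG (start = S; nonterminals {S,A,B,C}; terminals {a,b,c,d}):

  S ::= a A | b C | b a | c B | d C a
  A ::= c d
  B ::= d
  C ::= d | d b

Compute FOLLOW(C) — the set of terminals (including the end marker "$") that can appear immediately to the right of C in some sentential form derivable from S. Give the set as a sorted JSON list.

FIRST iteration:
iter 1:
  A via A→c d: +{c}
  B via B→d: +{d}
  C via C→d: +{d}
  S via S→a A: +{a}
  S via S→b C: +{b}
  S via S→c B: +{c}
  S via S→d C a: +{d}
  FIRST[S]={a,b,c,d}  FIRST[A]={c}  FIRST[B]={d}  FIRST[C]={d}
iter 2: — fixpoint
  FIRST[S]={a,b,c,d}  FIRST[A]={c}  FIRST[B]={d}  FIRST[C]={d}

Compute FOLLOW by fixpoint:
FOLLOW(S) := {$}
pass 1:
  S→a A: FOLLOW(A) ⊇ FOLLOW(S) ⊇ {$}; new: +{$}
  S→b C: FOLLOW(C) ⊇ FOLLOW(S) ⊇ {$}; new: +{$}
  S→c B: FOLLOW(B) ⊇ FOLLOW(S) ⊇ {$}; new: +{$}
  S→d C a: FOLLOW(C) ⊇ FIRST(a) = {a}; new: +{a}
  FOLLOW(S)={$}  FOLLOW(A)={$}  FOLLOW(B)={$}  FOLLOW(C)={$,a}
pass 2: (no change)
  FOLLOW(S)={$}  FOLLOW(A)={$}  FOLLOW(B)={$}  FOLLOW(C)={$,a}

FOLLOW(C) = ["$", "a"]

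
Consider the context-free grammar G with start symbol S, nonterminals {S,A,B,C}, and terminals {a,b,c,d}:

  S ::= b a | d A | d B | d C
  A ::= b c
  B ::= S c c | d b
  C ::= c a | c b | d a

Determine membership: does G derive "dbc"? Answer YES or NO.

CNF form of G:
  S -> T0 T3 | T2 A | T2 B | T2 C
  A -> T0 T1
  B -> S X4 | T2 T0
  C -> T1 T0 | T1 T3 | T2 T3
  T0 -> b
  T1 -> c
  T2 -> d
  T3 -> a
  X4 -> T1 T1

Fill CYK table bottom-up:
  cell(0,0) d: {T2}  orig:{}
  cell(1,1) b: {T0}  orig:{}
  cell(2,2) c: {T1}  orig:{}
  cell(0,1) db: {B}
  cell(1,2) bc: {A}
  cell(0,2) dbc: {S}

S ∈ T[0,2] ⇒ YES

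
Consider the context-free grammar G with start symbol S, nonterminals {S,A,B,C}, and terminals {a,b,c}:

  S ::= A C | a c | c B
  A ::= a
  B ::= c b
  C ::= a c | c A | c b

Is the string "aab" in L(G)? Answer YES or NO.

Convert to CNF:
  S -> A C | T0 B | T2 T0
  A -> a
  B -> T0 T1
  C -> T0 A | T0 T1 | T2 T0
  T0 -> c
  T1 -> b
  T2 -> a

Fill CYK table bottom-up:
  cell(0,0) a: {A,T2}  orig:{A}
  cell(1,1) a: {A,T2}  orig:{A}
  cell(2,2) b: {T1}  orig:{}
  cell(0,1) aa: ∅
  cell(1,2) ab: ∅
  cell(0,2) aab: ∅

S ∉ T[0,2] ⇒ NO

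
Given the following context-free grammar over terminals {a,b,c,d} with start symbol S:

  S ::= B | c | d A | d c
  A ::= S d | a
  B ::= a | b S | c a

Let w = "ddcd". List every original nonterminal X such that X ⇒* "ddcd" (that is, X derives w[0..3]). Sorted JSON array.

Convert to CNF:
  S -> T0 A | T0 T2 | T1 S | T2 T3 | a | c
  A -> S T0 | a
  B -> T1 S | T2 T3 | a
  T0 -> d
  T1 -> b
  T2 -> c
  T3 -> a

Fill CYK table bottom-up, restricted to cells inside w[0..3]:
  T[0,0] 'd' = {T0}  orig:{}
  T[1,1] 'd' = {T0}  orig:{}
  T[2,2] 'c' = {S,T2}  orig:{S}
  T[3,3] 'd' = {T0}  orig:{}
  T[0,1] 'dd' = ∅
  T[1,2] 'dc' = {S}
  T[2,3] 'cd' = {A}
  T[0,2] 'ddc' = ∅
  T[1,3] 'dcd' = {A,S}
  T[0,3] 'ddcd' = {S}

Original NTs in T[0,3] deriving "ddcd": ["S"]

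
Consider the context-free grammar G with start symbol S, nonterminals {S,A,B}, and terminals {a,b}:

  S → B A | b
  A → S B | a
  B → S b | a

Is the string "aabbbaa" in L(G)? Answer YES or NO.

CNF form of G:
  S -> B A | b
  A -> S B | a
  B -> S T0 | a
  T0 -> b

Fill CYK table bottom-up:
  T[0,0] 'a' = {A,B}
  T[1,1] 'a' = {A,B}
  T[2,2] 'b' = {S,T0}  orig:{S}
  T[3,3] 'b' = {S,T0}  orig:{S}
  T[4,4] 'b' = {S,T0}  orig:{S}
  T[5,5] 'a' = {A,B}
  T[6,6] 'a' = {A,B}
  T[0,1] 'aa' = {S}
  T[1,2] 'ab' = ∅
  T[2,3] 'bb' = {B}
  T[3,4] 'bb' = {B}
  T[4,5] 'ba' = {A}
  T[5,6] 'aa' = {S}
  T[0,2] 'aab' = {B}
  T[1,3] 'abb' = ∅
  T[2,4] 'bbb' = {A}
  T[3,5] 'bba' = {S}
  T[4,6] 'baa' = ∅
  T[0,3] 'aabb' = {A}
  T[1,4] 'abbb' = {S}
  T[2,5] 'bbba' = {S}
  T[3,6] 'bbaa' = {A}
  T[0,4] 'aabbb' = ∅
  T[1,5] 'abbba' = {A}
  T[2,6] 'bbbaa' = {A}
  T[0,5] 'aabbba' = {S}
  T[1,6] 'abbbaa' = {S}
  T[0,6] 'aabbbaa' = {A,S}

S ∈ T[0,6] ⇒ YES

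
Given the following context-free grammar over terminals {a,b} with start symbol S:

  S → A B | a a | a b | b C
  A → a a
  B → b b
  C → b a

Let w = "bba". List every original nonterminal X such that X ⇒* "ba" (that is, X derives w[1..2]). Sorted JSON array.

Convert to CNF:
  S -> A B | T0 T0 | T0 T1 | T1 C
  A -> T0 T0
  B -> T1 T1
  C -> T1 T0
  T0 -> a
  T1 -> b

CYK fill, restricted to cells inside w[1..2]:
  T[1,1] 'b' = {T1}  orig:{}
  T[2,2] 'a' = {T0}  orig:{}
  T[1,2] 'ba' = {C}

Original NTs in T[1,2] deriving "ba": ["C"]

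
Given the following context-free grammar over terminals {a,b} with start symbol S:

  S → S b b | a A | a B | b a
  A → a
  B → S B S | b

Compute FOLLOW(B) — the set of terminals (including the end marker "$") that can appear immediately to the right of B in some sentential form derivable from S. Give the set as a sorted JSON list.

Compute FIRST by fixpoint:
[1]
  A via A→a: +{a}
  B via B→b: +{b}
  S via S→a A: +{a}
  S via S→b a: +{b}
  S: {a,b}  A: {a}  B: {b}
[2]
  B via B→S B S: +{a}
  S: {a,b}  A: {a}  B: {a,b}
[3] (no change)
  S: {a,b}  A: {a}  B: {a,b}

Compute FOLLOW by fixpoint:
initialize: $ ∈ FOLLOW(S)
[1]
  B→S B S: FOLLOW(S) ⊇ FIRST(B) = {a,b}; new: +{a,b}
  B→S B S: FOLLOW(B) ⊇ FIRST(S) = {a,b}; new: +{a,b}
  S→a A: FOLLOW(A) ⊇ FOLLOW(S) ⊇ {$,a,b}; new: +{$,a,b}
  S→a B: FOLLOW(B) ⊇ FOLLOW(S) ⊇ {$,a,b}; new: +{$}
  S: {$,a,b}  A: {$,a,b}  B: {$,a,b}
[2] done
  S: {$,a,b}  A: {$,a,b}  B: {$,a,b}

FOLLOW(B) = ["$", "a", "b"]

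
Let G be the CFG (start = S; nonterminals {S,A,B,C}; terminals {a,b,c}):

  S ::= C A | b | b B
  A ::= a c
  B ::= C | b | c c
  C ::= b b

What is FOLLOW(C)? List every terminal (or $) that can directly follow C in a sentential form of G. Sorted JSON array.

FIRST sets, iterate to fixpoint:
round 1:
  A via A→a c: +{a}
  B via B→b: +{b}
  B via B→c c: +{c}
  C via C→b b: +{b}
  S via S→C A: +{b}
  FIRST[S]={b}  FIRST[A]={a}  FIRST[B]={b,c}  FIRST[C]={b}
round 2: (no change)
  FIRST[S]={b}  FIRST[A]={a}  FIRST[B]={b,c}  FIRST[C]={b}

FOLLOW iteration:
FOLLOW(S) := {$}
iter 1:
  S→C A: FOLLOW(C) ⊇ FIRST(A) = {a}; new: +{a}
  S→C A: FOLLOW(A) ⊇ FOLLOW(S) ⊇ {$}; new: +{$}
  S→b B: FOLLOW(B) ⊇ FOLLOW(S) ⊇ {$}; new: +{$}
  FOLLOW[S]={$}  FOLLOW[A]={$}  FOLLOW[B]={$}  FOLLOW[C]={a}
iter 2:
  B→C: FOLLOW(C) ⊇ FOLLOW(B) ⊇ {$}; new: +{$}
  FOLLOW[S]={$}  FOLLOW[A]={$}  FOLLOW[B]={$}  FOLLOW[C]={$,a}
iter 3: done
  FOLLOW[S]={$}  FOLLOW[A]={$}  FOLLOW[B]={$}  FOLLOW[C]={$,a}

FOLLOW(C) = ["$", "a"]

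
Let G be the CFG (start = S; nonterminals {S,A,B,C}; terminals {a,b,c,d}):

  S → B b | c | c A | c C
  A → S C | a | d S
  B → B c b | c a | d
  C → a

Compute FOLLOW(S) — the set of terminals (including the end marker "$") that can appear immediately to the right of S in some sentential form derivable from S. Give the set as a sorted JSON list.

FIRST iteration:
iter 1:
  A via A→a: +{a}
  A via A→d S: +{d}
  B via B→c a: +{c}
  B via B→d: +{d}
  C via C→a: +{a}
  S via S→B b: +{c,d}
  S: {c,d}  A: {a,d}  B: {c,d}  C: {a}
iter 2:
  A via A→S C: +{c}
  S: {c,d}  A: {a,c,d}  B: {c,d}  C: {a}
iter 3: (no change)
  S: {c,d}  A: {a,c,d}  B: {c,d}  C: {a}

Compute FOLLOW by fixpoint:
seed FOLLOW(S) with $
iter 1:
  A→S C: FOLLOW(S) ⊇ FIRST(C) = {a}; new: +{a}
  B→B c b: FOLLOW(B) ⊇ FIRST(c) = {c}; new: +{c}
  S→B b: FOLLOW(B) ⊇ FIRST(b) = {b}; new: +{b}
  S→c A: FOLLOW(A) ⊇ FOLLOW(S) ⊇ {$,a}; new: +{$,a}
  S→c C: FOLLOW(C) ⊇ FOLLOW(S) ⊇ {$,a}; new: +{$,a}
  S: {$,a}  A: {$,a}  B: {b,c}  C: {$,a}
iter 2: (stable)
  S: {$,a}  A: {$,a}  B: {b,c}  C: {$,a}

FOLLOW(S) = ["$", "a"]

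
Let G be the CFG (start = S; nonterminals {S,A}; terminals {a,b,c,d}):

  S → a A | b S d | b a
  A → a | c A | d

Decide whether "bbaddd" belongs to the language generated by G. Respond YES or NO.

Convert to CNF:
  S -> T1 A | T2 T1 | T2 X4
  A -> T0 A | a | d
  T0 -> c
  T1 -> a
  T2 -> b
  T3 -> d
  X4 -> S T3

CYK fill:
  [0..0]={T2}  "b"  orig:{}
  [1..1]={T2}  "b"  orig:{}
  [2..2]={A,T1}  "a"  orig:{A}
  [3..3]={A,T3}  "d"  orig:{A}
  [4..4]={A,T3}  "d"  orig:{A}
  [5..5]={A,T3}  "d"  orig:{A}
  [0..1]=∅  "bb"
  [1..2]={S}  "ba"
  [2..3]={S}  "ad"
  [3..4]=∅  "dd"
  [4..5]=∅  "dd"
  [0..2]=∅  "bba"
  [1..3]={X4}  "bad"  orig:{}
  [2..4]={X4}  "add"  orig:{}
  [3..5]=∅  "ddd"
  [0..3]={S}  "bbad"
  [1..4]={S}  "badd"
  [2..5]=∅  "addd"
  [0..4]={X4}  "bbadd"  orig:{}
  [1..5]={X4}  "baddd"  orig:{}
  [0..5]={S}  "bbaddd"

S ∈ T[0,5] ⇒ YES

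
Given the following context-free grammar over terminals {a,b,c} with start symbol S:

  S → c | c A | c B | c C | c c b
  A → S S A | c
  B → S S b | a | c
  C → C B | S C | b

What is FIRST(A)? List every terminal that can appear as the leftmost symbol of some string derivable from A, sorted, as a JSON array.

FIRST iteration:
pass 1:
  A via A→c: +{c}
  B via B→a: +{a}
  B via B→c: +{c}
  C via C→b: +{b}
  S via S→c: +{c}
  FIRST(S)={c}  FIRST(A)={c}  FIRST(B)={a,c}  FIRST(C)={b}
pass 2:
  C via C→S C: +{c}
  FIRST(S)={c}  FIRST(A)={c}  FIRST(B)={a,c}  FIRST(C)={b,c}
pass 3: (stable)
  FIRST(S)={c}  FIRST(A)={c}  FIRST(B)={a,c}  FIRST(C)={b,c}

FIRST(A) = ["c"]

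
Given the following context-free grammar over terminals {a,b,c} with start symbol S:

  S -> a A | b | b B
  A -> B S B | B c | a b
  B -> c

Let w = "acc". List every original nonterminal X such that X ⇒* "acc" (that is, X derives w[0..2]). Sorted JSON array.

CNF form of G:
  S -> T1 A | T2 B | b
  A -> B T0 | B X3 | T1 T2
  B -> c
  T0 -> c
  T1 -> a
  T2 -> b
  X3 -> S B

CYK table (by increasing span), restricted to cells inside w[0..2]:
  cell(0,0) a: {T1}  orig:{}
  cell(1,1) c: {B,T0}  orig:{B}
  cell(2,2) c: {B,T0}  orig:{B}
  cell(0,1) ac: ∅
  cell(1,2) cc: {A}
  cell(0,2) acc: {S}

Original NTs in T[0,2] deriving "acc": ["S"]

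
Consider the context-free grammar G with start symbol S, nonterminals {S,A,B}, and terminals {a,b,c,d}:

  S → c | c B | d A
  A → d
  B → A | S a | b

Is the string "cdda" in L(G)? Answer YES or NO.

Convert to CNF:
  S -> T1 B | T2 A | c
  A -> d
  B -> S T0 | b | d
  T0 -> a
  T1 -> c
  T2 -> d

Fill CYK table bottom-up:
  cell(0,0) c: {S,T1}  orig:{S}
  cell(1,1) d: {A,B,T2}  orig:{A,B}
  cell(2,2) d: {A,B,T2}  orig:{A,B}
  cell(3,3) a: {T0}  orig:{}
  cell(0,1) cd: {S}
  cell(1,2) dd: {S}
  cell(2,3) da: ∅
  cell(0,2) cdd: ∅
  cell(1,3) dda: {B}
  cell(0,3) cdda: {S}

S ∈ T[0,3] ⇒ YES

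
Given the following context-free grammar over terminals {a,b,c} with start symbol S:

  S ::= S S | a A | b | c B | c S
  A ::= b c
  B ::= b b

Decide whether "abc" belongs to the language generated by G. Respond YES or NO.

CNF form of G:
  S -> S S | T1 B | T1 S | T2 A | b
  A -> T0 T1
  B -> T0 T0
  T0 -> b
  T1 -> c
  T2 -> a

Fill CYK table bottom-up:
  T[0,0] 'a' = {T2}  orig:{}
  T[1,1] 'b' = {S,T0}  orig:{S}
  T[2,2] 'c' = {T1}  orig:{}
  T[0,1] 'ab' = ∅
  T[1,2] 'bc' = {A}
  T[0,2] 'abc' = {S}

S ∈ T[0,2] ⇒ YES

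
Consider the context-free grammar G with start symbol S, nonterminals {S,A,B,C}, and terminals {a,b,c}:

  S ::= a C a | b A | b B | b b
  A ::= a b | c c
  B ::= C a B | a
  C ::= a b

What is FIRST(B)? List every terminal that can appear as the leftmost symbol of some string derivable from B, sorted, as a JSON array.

FIRST iteration:
pass 1:
  A via A→a b: +{a}
  A via A→c c: +{c}
  B via B→a: +{a}
  C via C→a b: +{a}
  S via S→a C a: +{a}
  S via S→b A: +{b}
  S: {a,b}  A: {a,c}  B: {a}  C: {a}
pass 2: done
  S: {a,b}  A: {a,c}  B: {a}  C: {a}

FIRST(B) = ["a"]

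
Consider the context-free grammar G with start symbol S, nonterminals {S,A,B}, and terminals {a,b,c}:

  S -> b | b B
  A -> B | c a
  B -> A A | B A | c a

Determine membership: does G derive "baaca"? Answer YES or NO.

CNF form of G:
  S -> T2 B | b
  A -> A A | B A | T0 T1
  B -> A A | B A | T0 T1
  T0 -> c
  T1 -> a
  T2 -> b

CYK table (by increasing span):
  [0..0]={S,T2}  "b"  orig:{S}
  [1..1]={T1}  "a"  orig:{}
  [2..2]={T1}  "a"  orig:{}
  [3..3]={T0}  "c"  orig:{}
  [4..4]={T1}  "a"  orig:{}
  [0..1]=∅  "ba"
  [1..2]=∅  "aa"
  [2..3]=∅  "ac"
  [3..4]={A,B}  "ca"
  [0..2]=∅  "baa"
  [1..3]=∅  "aac"
  [2..4]=∅  "aca"
  [0..3]=∅  "baac"
  [1..4]=∅  "aaca"
  [0..4]=∅  "baaca"

S ∉ T[0,4] ⇒ NO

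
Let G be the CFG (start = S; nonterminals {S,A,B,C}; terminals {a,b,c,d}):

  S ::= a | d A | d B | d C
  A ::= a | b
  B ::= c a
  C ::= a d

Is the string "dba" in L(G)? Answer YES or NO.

Convert to CNF:
  S -> T2 A | T2 B | T2 C | a
  A -> a | b
  B -> T0 T1
  C -> T1 T2
  T0 -> c
  T1 -> a
  T2 -> d

CYK table (by increasing span):
  T[0,0] 'd' = {T2}  orig:{}
  T[1,1] 'b' = {A}
  T[2,2] 'a' = {A,S,T1}  orig:{A,S}
  T[0,1] 'db' = {S}
  T[1,2] 'ba' = ∅
  T[0,2] 'dba' = ∅

S ∉ T[0,2] ⇒ NO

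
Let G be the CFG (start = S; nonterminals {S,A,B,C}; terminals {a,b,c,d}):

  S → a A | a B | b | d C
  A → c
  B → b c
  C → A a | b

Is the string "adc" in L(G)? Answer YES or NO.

CNF form of G:
  S -> T2 A | T2 B | T3 C | b
  A -> c
  B -> T0 T1
  C -> A T2 | b
  T0 -> b
  T1 -> c
  T2 -> a
  T3 -> d

CYK table (by increasing span):
  [0..0]={T2}  "a"  orig:{}
  [1..1]={T3}  "d"  orig:{}
  [2..2]={A,T1}  "c"  orig:{A}
  [0..1]=∅  "ad"
  [1..2]=∅  "dc"
  [0..2]=∅  "adc"

S ∉ T[0,2] ⇒ NO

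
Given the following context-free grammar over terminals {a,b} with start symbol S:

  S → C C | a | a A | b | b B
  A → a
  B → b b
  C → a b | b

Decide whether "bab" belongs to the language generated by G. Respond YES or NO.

Convert to CNF:
  S -> C C | T0 B | T1 A | a | b
  A -> a
  B -> T0 T0
  C -> T1 T0 | b
  T0 -> b
  T1 -> a

CYK table (by increasing span):
  cell(0,0) b: {C,S,T0}  orig:{C,S}
  cell(1,1) a: {A,S,T1}  orig:{A,S}
  cell(2,2) b: {C,S,T0}  orig:{C,S}
  cell(0,1) ba: ∅
  cell(1,2) ab: {C}
  cell(0,2) bab: {S}

S ∈ T[0,2] ⇒ YES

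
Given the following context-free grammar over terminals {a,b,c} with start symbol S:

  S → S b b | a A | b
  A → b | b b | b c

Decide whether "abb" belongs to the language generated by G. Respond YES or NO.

Convert to CNF:
  S -> S X3 | T2 A | b
  A -> T0 T0 | T0 T1 | b
  T0 -> b
  T1 -> c
  T2 -> a
  X3 -> T0 T0

Fill CYK table bottom-up:
  [0..0]={T2}  "a"  orig:{}
  [1..1]={A,S,T0}  "b"  orig:{A,S}
  [2..2]={A,S,T0}  "b"  orig:{A,S}
  [0..1]={S}  "ab"
  [1..2]={A,X3}  "bb"  orig:{A}
  [0..2]={S}  "abb"

S ∈ T[0,2] ⇒ YES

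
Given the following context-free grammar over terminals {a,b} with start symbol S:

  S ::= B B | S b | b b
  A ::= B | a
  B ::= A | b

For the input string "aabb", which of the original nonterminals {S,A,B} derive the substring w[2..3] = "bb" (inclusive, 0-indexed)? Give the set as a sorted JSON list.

CNF form of G:
  S -> B B | S T0 | T0 T0
  A -> a | b
  B -> a | b
  T0 -> b

CYK fill (cells [i..j] with 2 ≤ i ≤ j ≤ 3 only):
  T[2,2] 'b' = {A,B,T0}  orig:{A,B}
  T[3,3] 'b' = {A,B,T0}  orig:{A,B}
  T[2,3] 'bb' = {S}

Original NTs in T[2,3] deriving "bb": ["S"]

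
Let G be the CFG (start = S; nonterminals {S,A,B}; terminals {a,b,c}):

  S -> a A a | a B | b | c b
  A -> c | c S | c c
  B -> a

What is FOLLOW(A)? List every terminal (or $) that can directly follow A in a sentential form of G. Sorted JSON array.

Compute FIRST by fixpoint:
iter 1:
  A via A→c: +{c}
  B via B→a: +{a}
  S via S→a A a: +{a}
  S via S→b: +{b}
  S via S→c b: +{c}
  FIRST(S)={a,b,c}  FIRST(A)={c}  FIRST(B)={a}
iter 2: — fixpoint
  FIRST(S)={a,b,c}  FIRST(A)={c}  FIRST(B)={a}

FOLLOW iteration:
initialize: $ ∈ FOLLOW(S)
pass 1:
  S→a A a: FOLLOW(A) ⊇ FIRST(a) = {a}; new: +{a}
  S→a B: FOLLOW(B) ⊇ FOLLOW(S) ⊇ {$}; new: +{$}
  S: {$}  A: {a}  B: {$}
pass 2:
  A→c S: FOLLOW(S) ⊇ FOLLOW(A) ⊇ {a}; new: +{a}
  S→a B: FOLLOW(B) ⊇ FOLLOW(S) ⊇ {$,a}; new: +{a}
  S: {$,a}  A: {a}  B: {$,a}
pass 3: done
  S: {$,a}  A: {a}  B: {$,a}

FOLLOW(A) = ["a"]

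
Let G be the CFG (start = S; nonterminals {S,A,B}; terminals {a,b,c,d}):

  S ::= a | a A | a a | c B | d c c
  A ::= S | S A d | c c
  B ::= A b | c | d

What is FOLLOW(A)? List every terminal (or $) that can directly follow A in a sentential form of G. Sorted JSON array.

FIRST iteration:
pass 1:
  A via A→c c: +{c}
  B via B→A b: +{c}
  B via B→d: +{d}
  S via S→a: +{a}
  S via S→c B: +{c}
  S via S→d c c: +{d}
  S: {a,c,d}  A: {c}  B: {c,d}
pass 2:
  A via A→S: +{a,d}
  B via B→A b: +{a}
  S: {a,c,d}  A: {a,c,d}  B: {a,c,d}
pass 3: (stable)
  S: {a,c,d}  A: {a,c,d}  B: {a,c,d}

FOLLOW iteration:
seed FOLLOW(S) with $
round 1:
  A→S A d: FOLLOW(S) ⊇ FIRST(A) = {a,c,d}; new: +{a,c,d}
  A→S A d: FOLLOW(A) ⊇ FIRST(d) = {d}; new: +{d}
  B→A b: FOLLOW(A) ⊇ FIRST(b) = {b}; new: +{b}
  S→a A: FOLLOW(A) ⊇ FOLLOW(S) ⊇ {$,a,c,d}; new: +{$,a,c}
  S→c B: FOLLOW(B) ⊇ FOLLOW(S) ⊇ {$,a,c,d}; new: +{$,a,c,d}
  FOLLOW[S]={$,a,c,d}  FOLLOW[A]={$,a,b,c,d}  FOLLOW[B]={$,a,c,d}
round 2:
  A→S: FOLLOW(S) ⊇ FOLLOW(A) ⊇ {$,a,b,c,d}; new: +{b}
  S→c B: FOLLOW(B) ⊇ FOLLOW(S) ⊇ {$,a,b,c,d}; new: +{b}
  FOLLOW[S]={$,a,b,c,d}  FOLLOW[A]={$,a,b,c,d}  FOLLOW[B]={$,a,b,c,d}
round 3: done
  FOLLOW[S]={$,a,b,c,d}  FOLLOW[A]={$,a,b,c,d}  FOLLOW[B]={$,a,b,c,d}

FOLLOW(A) = ["$", "a", "b", "c", "d"]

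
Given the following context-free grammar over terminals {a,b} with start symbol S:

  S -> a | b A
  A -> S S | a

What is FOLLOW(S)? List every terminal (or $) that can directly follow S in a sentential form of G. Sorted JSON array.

FIRST sets, iterate to fixpoint:
[1]
  A via A→a: +{a}
  S via S→a: +{a}
  S via S→b A: +{b}
  S: {a,b}  A: {a}
[2]
  A via A→S S: +{b}
  S: {a,b}  A: {a,b}
[3] (no change)
  S: {a,b}  A: {a,b}

FOLLOW sets:
initialize: $ ∈ FOLLOW(S)
round 1:
  A→S S: FOLLOW(S) ⊇ FIRST(S) = {a,b}; new: +{a,b}
  S→b A: FOLLOW(A) ⊇ FOLLOW(S) ⊇ {$,a,b}; new: +{$,a,b}
  FOLLOW[S]={$,a,b}  FOLLOW[A]={$,a,b}
round 2: (stable)
  FOLLOW[S]={$,a,b}  FOLLOW[A]={$,a,b}

FOLLOW(S) = ["$", "a", "b"]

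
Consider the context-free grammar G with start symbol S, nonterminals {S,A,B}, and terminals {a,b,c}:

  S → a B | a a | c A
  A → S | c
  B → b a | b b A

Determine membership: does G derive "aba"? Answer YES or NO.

Convert to CNF:
  S -> T0 B | T0 T0 | T1 A
  A -> T0 B | T0 T0 | T1 A | c
  B -> T2 T0 | T2 X3
  T0 -> a
  T1 -> c
  T2 -> b
  X3 -> T2 A

CYK table (by increasing span):
  cell(0,0) a: {T0}  orig:{}
  cell(1,1) b: {T2}  orig:{}
  cell(2,2) a: {T0}  orig:{}
  cell(0,1) ab: ∅
  cell(1,2) ba: {B}
  cell(0,2) aba: {A,S}

S ∈ T[0,2] ⇒ YES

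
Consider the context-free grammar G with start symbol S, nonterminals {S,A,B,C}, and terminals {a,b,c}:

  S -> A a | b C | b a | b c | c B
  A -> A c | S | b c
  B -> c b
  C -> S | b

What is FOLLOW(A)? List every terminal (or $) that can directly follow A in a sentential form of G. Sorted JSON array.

FIRST iteration:
round 1:
  A via A→b c: +{b}
  B via B→c b: +{c}
  C via C→b: +{b}
  S via S→A a: +{b}
  S via S→c B: +{c}
  S: {b,c}  A: {b}  B: {c}  C: {b}
round 2:
  A via A→S: +{c}
  C via C→S: +{c}
  S: {b,c}  A: {b,c}  B: {c}  C: {b,c}
round 3: (stable)
  S: {b,c}  A: {b,c}  B: {c}  C: {b,c}

Compute FOLLOW by fixpoint:
seed FOLLOW(S) with $
round 1:
  A→A c: FOLLOW(A) ⊇ FIRST(c) = {c}; new: +{c}
  A→S: FOLLOW(S) ⊇ FOLLOW(A) ⊇ {c}; new: +{c}
  S→A a: FOLLOW(A) ⊇ FIRST(a) = {a}; new: +{a}
  S→b C: FOLLOW(C) ⊇ FOLLOW(S) ⊇ {$,c}; new: +{$,c}
  S→c B: FOLLOW(B) ⊇ FOLLOW(S) ⊇ {$,c}; new: +{$,c}
  FOLLOW(S)={$,c}  FOLLOW(A)={a,c}  FOLLOW(B)={$,c}  FOLLOW(C)={$,c}
round 2:
  A→S: FOLLOW(S) ⊇ FOLLOW(A) ⊇ {a,c}; new: +{a}
  S→b C: FOLLOW(C) ⊇ FOLLOW(S) ⊇ {$,a,c}; new: +{a}
  S→c B: FOLLOW(B) ⊇ FOLLOW(S) ⊇ {$,a,c}; new: +{a}
  FOLLOW(S)={$,a,c}  FOLLOW(A)={a,c}  FOLLOW(B)={$,a,c}  FOLLOW(C)={$,a,c}
round 3: (stable)
  FOLLOW(S)={$,a,c}  FOLLOW(A)={a,c}  FOLLOW(B)={$,a,c}  FOLLOW(C)={$,a,c}

FOLLOW(A) = ["a", "c"]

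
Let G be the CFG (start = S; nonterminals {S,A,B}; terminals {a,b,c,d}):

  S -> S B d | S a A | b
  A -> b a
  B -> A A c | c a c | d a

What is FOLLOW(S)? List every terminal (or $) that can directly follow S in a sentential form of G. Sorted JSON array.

Compute FIRST by fixpoint:
[1]
  A via A→b a: +{b}
  B via B→A A c: +{b}
  B via B→c a c: +{c}
  B via B→d a: +{d}
  S via S→b: +{b}
  FIRST(S)={b}  FIRST(A)={b}  FIRST(B)={b,c,d}
[2] (stable)
  FIRST(S)={b}  FIRST(A)={b}  FIRST(B)={b,c,d}

Compute FOLLOW by fixpoint:
initialize: $ ∈ FOLLOW(S)
iter 1:
  B→A A c: FOLLOW(A) ⊇ FIRST(A) = {b}; new: +{b}
  B→A A c: FOLLOW(A) ⊇ FIRST(c) = {c}; new: +{c}
  S→S B d: FOLLOW(S) ⊇ FIRST(B) = {b,c,d}; new: +{b,c,d}
  S→S B d: FOLLOW(B) ⊇ FIRST(d) = {d}; new: +{d}
  S→S a A: FOLLOW(S) ⊇ FIRST(a) = {a}; new: +{a}
  S→S a A: FOLLOW(A) ⊇ FOLLOW(S) ⊇ {$,a,b,c,d}; new: +{$,a,d}
  S: {$,a,b,c,d}  A: {$,a,b,c,d}  B: {d}
iter 2: (stable)
  S: {$,a,b,c,d}  A: {$,a,b,c,d}  B: {d}

FOLLOW(S) = ["$", "a", "b", "c", "d"]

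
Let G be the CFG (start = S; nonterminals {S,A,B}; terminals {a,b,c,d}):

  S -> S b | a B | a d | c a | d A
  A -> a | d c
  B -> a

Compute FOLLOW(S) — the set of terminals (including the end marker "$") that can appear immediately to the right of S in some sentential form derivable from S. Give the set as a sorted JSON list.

Compute FIRST by fixpoint:
pass 1:
  A via A→a: +{a}
  A via A→d c: +{d}
  B via B→a: +{a}
  S via S→a B: +{a}
  S via S→c a: +{c}
  S via S→d A: +{d}
  FIRST(S)={a,c,d}  FIRST(A)={a,d}  FIRST(B)={a}
pass 2: (no change)
  FIRST(S)={a,c,d}  FIRST(A)={a,d}  FIRST(B)={a}

FOLLOW iteration:
initialize: $ ∈ FOLLOW(S)
round 1:
  S→S b: FOLLOW(S) ⊇ FIRST(b) = {b}; new: +{b}
  S→a B: FOLLOW(B) ⊇ FOLLOW(S) ⊇ {$,b}; new: +{$,b}
  S→d A: FOLLOW(A) ⊇ FOLLOW(S) ⊇ {$,b}; new: +{$,b}
  FOLLOW(S)={$,b}  FOLLOW(A)={$,b}  FOLLOW(B)={$,b}
round 2: (stable)
  FOLLOW(S)={$,b}  FOLLOW(A)={$,b}  FOLLOW(B)={$,b}

FOLLOW(S) = ["$", "b"]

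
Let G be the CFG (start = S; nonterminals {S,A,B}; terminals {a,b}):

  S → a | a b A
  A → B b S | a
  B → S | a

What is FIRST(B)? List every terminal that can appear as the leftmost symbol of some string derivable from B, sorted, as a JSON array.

Compute FIRST by fixpoint:
pass 1:
  A via A→a: +{a}
  B via B→a: +{a}
  S via S→a: +{a}
  FIRST(S)={a}  FIRST(A)={a}  FIRST(B)={a}
pass 2: — fixpoint
  FIRST(S)={a}  FIRST(A)={a}  FIRST(B)={a}

FIRST(B) = ["a"]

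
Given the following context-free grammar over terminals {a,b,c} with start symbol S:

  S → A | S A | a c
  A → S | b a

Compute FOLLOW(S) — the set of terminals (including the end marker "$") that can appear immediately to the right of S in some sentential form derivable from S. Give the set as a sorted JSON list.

FIRST iteration:
pass 1:
  A via A→b a: +{b}
  S via S→A: +{b}
  S via S→a c: +{a}
  S: {a,b}  A: {b}
pass 2:
  A via A→S: +{a}
  S: {a,b}  A: {a,b}
pass 3: done
  S: {a,b}  A: {a,b}

FOLLOW sets:
initialize: $ ∈ FOLLOW(S)
[1]
  S→A: FOLLOW(A) ⊇ FOLLOW(S) ⊇ {$}; new: +{$}
  S→S A: FOLLOW(S) ⊇ FIRST(A) = {a,b}; new: +{a,b}
  S→S A: FOLLOW(A) ⊇ FOLLOW(S) ⊇ {$,a,b}; new: +{a,b}
  S: {$,a,b}  A: {$,a,b}
[2] — fixpoint
  S: {$,a,b}  A: {$,a,b}

FOLLOW(S) = ["$", "a", "b"]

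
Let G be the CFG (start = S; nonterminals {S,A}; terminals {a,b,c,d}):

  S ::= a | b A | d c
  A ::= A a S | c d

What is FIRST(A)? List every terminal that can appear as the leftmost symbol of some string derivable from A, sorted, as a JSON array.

Compute FIRST by fixpoint:
iter 1:
  A via A→c d: +{c}
  S via S→a: +{a}
  S via S→b A: +{b}
  S via S→d c: +{d}
  FIRST[S]={a,b,d}  FIRST[A]={c}
iter 2: (stable)
  FIRST[S]={a,b,d}  FIRST[A]={c}

FIRST(A) = ["c"]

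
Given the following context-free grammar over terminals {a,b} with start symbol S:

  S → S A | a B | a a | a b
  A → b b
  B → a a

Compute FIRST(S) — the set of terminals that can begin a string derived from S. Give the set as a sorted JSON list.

FIRST sets, iterate to fixpoint:
[1]
  A via A→b b: +{b}
  B via B→a a: +{a}
  S via S→a B: +{a}
  S: {a}  A: {b}  B: {a}
[2] (no change)
  S: {a}  A: {b}  B: {a}

FIRST(S) = ["a"]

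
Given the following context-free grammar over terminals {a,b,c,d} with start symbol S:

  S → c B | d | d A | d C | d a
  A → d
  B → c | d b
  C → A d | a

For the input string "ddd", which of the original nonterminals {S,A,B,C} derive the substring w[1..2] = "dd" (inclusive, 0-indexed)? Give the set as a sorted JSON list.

CNF form of G:
  S -> T0 A | T0 C | T0 T3 | T2 B | d
  A -> d
  B -> T0 T1 | c
  C -> A T0 | a
  T0 -> d
  T1 -> b
  T2 -> c
  T3 -> a

CYK fill — only the sub-triangle for w[1..2]:
  T[1,1] 'd' = {A,S,T0}  orig:{A,S}
  T[2,2] 'd' = {A,S,T0}  orig:{A,S}
  T[1,2] 'dd' = {C,S}

Original NTs in T[1,2] deriving "dd": ["C", "S"]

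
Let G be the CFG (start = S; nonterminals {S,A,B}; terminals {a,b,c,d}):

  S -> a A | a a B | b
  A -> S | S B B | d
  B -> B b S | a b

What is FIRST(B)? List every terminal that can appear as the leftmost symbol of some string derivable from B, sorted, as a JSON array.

FIRST sets, iterate to fixpoint:
[1]
  A via A→d: +{d}
  B via B→a b: +{a}
  S via S→a A: +{a}
  S via S→b: +{b}
  FIRST[S]={a,b}  FIRST[A]={d}  FIRST[B]={a}
[2]
  A via A→S: +{a,b}
  FIRST[S]={a,b}  FIRST[A]={a,b,d}  FIRST[B]={a}
[3] (stable)
  FIRST[S]={a,b}  FIRST[A]={a,b,d}  FIRST[B]={a}

FIRST(B) = ["a"]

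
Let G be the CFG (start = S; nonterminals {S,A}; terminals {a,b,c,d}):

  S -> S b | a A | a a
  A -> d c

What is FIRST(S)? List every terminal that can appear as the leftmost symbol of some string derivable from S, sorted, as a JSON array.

FIRST sets, iterate to fixpoint:
iter 1:
  A via A→d c: +{d}
  S via S→a A: +{a}
  FIRST(S)={a}  FIRST(A)={d}
iter 2: (stable)
  FIRST(S)={a}  FIRST(A)={d}

FIRST(S) = ["a"]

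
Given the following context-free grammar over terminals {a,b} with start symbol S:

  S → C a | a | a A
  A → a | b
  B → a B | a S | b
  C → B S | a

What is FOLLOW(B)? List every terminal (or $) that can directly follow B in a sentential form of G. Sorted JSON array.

FIRST sets, iterate to fixpoint:
pass 1:
  A via A→a: +{a}
  A via A→b: +{b}
  B via B→a B: +{a}
  B via B→b: +{b}
  C via C→B S: +{a,b}
  S via S→C a: +{a,b}
  FIRST(S)={a,b}  FIRST(A)={a,b}  FIRST(B)={a,b}  FIRST(C)={a,b}
pass 2: done
  FIRST(S)={a,b}  FIRST(A)={a,b}  FIRST(B)={a,b}  FIRST(C)={a,b}

Compute FOLLOW by fixpoint:
seed FOLLOW(S) with $
pass 1:
  C→B S: FOLLOW(B) ⊇ FIRST(S) = {a,b}; new: +{a,b}
  S→C a: FOLLOW(C) ⊇ FIRST(a) = {a}; new: +{a}
  S→a A: FOLLOW(A) ⊇ FOLLOW(S) ⊇ {$}; new: +{$}
  FOLLOW[S]={$}  FOLLOW[A]={$}  FOLLOW[B]={a,b}  FOLLOW[C]={a}
pass 2:
  B→a S: FOLLOW(S) ⊇ FOLLOW(B) ⊇ {a,b}; new: +{a,b}
  S→a A: FOLLOW(A) ⊇ FOLLOW(S) ⊇ {$,a,b}; new: +{a,b}
  FOLLOW[S]={$,a,b}  FOLLOW[A]={$,a,b}  FOLLOW[B]={a,b}  FOLLOW[C]={a}
pass 3: (no change)
  FOLLOW[S]={$,a,b}  FOLLOW[A]={$,a,b}  FOLLOW[B]={a,b}  FOLLOW[C]={a}

FOLLOW(B) = ["a", "b"]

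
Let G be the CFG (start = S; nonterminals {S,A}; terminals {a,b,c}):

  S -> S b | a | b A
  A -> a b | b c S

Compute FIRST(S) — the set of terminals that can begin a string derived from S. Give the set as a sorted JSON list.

Compute FIRST by fixpoint:
pass 1:
  A via A→a b: +{a}
  A via A→b c S: +{b}
  S via S→a: +{a}
  S via S→b A: +{b}
  FIRST(S)={a,b}  FIRST(A)={a,b}
pass 2: (no change)
  FIRST(S)={a,b}  FIRST(A)={a,b}

FIRST(S) = ["a", "b"]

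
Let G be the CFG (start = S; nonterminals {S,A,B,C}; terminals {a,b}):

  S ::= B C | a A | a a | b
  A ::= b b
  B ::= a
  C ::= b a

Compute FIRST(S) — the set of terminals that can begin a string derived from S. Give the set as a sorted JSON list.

FIRST iteration:
pass 1:
  A via A→b b: +{b}
  B via B→a: +{a}
  C via C→b a: +{b}
  S via S→B C: +{a}
  S via S→b: +{b}
  S: {a,b}  A: {b}  B: {a}  C: {b}
pass 2: done
  S: {a,b}  A: {b}  B: {a}  C: {b}

FIRST(S) = ["a", "b"]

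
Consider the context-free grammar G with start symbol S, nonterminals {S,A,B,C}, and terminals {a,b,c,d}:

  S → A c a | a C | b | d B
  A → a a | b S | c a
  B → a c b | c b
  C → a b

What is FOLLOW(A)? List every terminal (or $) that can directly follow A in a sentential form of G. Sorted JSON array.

FIRST iteration:
iter 1:
  A via A→a a: +{a}
  A via A→b S: +{b}
  A via A→c a: +{c}
  B via B→a c b: +{a}
  B via B→c b: +{c}
  C via C→a b: +{a}
  S via S→A c a: +{a,b,c}
  S via S→d B: +{d}
  S: {a,b,c,d}  A: {a,b,c}  B: {a,c}  C: {a}
iter 2: — fixpoint
  S: {a,b,c,d}  A: {a,b,c}  B: {a,c}  C: {a}

FOLLOW sets:
FOLLOW(S) := {$}
iter 1:
  S→A c a: FOLLOW(A) ⊇ FIRST(c) = {c}; new: +{c}
  S→a C: FOLLOW(C) ⊇ FOLLOW(S) ⊇ {$}; new: +{$}
  S→d B: FOLLOW(B) ⊇ FOLLOW(S) ⊇ {$}; new: +{$}
  FOLLOW(S)={$}  FOLLOW(A)={c}  FOLLOW(B)={$}  FOLLOW(C)={$}
iter 2:
  A→b S: FOLLOW(S) ⊇ FOLLOW(A) ⊇ {c}; new: +{c}
  S→a C: FOLLOW(C) ⊇ FOLLOW(S) ⊇ {$,c}; new: +{c}
  S→d B: FOLLOW(B) ⊇ FOLLOW(S) ⊇ {$,c}; new: +{c}
  FOLLOW(S)={$,c}  FOLLOW(A)={c}  FOLLOW(B)={$,c}  FOLLOW(C)={$,c}
iter 3: — fixpoint
  FOLLOW(S)={$,c}  FOLLOW(A)={c}  FOLLOW(B)={$,c}  FOLLOW(C)={$,c}

FOLLOW(A) = ["c"]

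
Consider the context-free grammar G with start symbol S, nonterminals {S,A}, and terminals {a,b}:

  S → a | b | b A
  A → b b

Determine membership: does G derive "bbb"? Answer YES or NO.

Convert to CNF:
  S -> T0 A | a | b
  A -> T0 T0
  T0 -> b

Fill CYK table bottom-up:
  [0..0]={S,T0}  "b"  orig:{S}
  [1..1]={S,T0}  "b"  orig:{S}
  [2..2]={S,T0}  "b"  orig:{S}
  [0..1]={A}  "bb"
  [1..2]={A}  "bb"
  [0..2]={S}  "bbb"

S ∈ T[0,2] ⇒ YES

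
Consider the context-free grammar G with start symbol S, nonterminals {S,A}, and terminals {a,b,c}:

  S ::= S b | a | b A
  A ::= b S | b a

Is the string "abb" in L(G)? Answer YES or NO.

Convert to CNF:
  S -> S T0 | T0 A | a
  A -> T0 S | T0 T1
  T0 -> b
  T1 -> a

CYK fill:
  [0..0]={S,T1}  "a"  orig:{S}
  [1..1]={T0}  "b"  orig:{}
  [2..2]={T0}  "b"  orig:{}
  [0..1]={S}  "ab"
  [1..2]=∅  "bb"
  [0..2]={S}  "abb"

S ∈ T[0,2] ⇒ YES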